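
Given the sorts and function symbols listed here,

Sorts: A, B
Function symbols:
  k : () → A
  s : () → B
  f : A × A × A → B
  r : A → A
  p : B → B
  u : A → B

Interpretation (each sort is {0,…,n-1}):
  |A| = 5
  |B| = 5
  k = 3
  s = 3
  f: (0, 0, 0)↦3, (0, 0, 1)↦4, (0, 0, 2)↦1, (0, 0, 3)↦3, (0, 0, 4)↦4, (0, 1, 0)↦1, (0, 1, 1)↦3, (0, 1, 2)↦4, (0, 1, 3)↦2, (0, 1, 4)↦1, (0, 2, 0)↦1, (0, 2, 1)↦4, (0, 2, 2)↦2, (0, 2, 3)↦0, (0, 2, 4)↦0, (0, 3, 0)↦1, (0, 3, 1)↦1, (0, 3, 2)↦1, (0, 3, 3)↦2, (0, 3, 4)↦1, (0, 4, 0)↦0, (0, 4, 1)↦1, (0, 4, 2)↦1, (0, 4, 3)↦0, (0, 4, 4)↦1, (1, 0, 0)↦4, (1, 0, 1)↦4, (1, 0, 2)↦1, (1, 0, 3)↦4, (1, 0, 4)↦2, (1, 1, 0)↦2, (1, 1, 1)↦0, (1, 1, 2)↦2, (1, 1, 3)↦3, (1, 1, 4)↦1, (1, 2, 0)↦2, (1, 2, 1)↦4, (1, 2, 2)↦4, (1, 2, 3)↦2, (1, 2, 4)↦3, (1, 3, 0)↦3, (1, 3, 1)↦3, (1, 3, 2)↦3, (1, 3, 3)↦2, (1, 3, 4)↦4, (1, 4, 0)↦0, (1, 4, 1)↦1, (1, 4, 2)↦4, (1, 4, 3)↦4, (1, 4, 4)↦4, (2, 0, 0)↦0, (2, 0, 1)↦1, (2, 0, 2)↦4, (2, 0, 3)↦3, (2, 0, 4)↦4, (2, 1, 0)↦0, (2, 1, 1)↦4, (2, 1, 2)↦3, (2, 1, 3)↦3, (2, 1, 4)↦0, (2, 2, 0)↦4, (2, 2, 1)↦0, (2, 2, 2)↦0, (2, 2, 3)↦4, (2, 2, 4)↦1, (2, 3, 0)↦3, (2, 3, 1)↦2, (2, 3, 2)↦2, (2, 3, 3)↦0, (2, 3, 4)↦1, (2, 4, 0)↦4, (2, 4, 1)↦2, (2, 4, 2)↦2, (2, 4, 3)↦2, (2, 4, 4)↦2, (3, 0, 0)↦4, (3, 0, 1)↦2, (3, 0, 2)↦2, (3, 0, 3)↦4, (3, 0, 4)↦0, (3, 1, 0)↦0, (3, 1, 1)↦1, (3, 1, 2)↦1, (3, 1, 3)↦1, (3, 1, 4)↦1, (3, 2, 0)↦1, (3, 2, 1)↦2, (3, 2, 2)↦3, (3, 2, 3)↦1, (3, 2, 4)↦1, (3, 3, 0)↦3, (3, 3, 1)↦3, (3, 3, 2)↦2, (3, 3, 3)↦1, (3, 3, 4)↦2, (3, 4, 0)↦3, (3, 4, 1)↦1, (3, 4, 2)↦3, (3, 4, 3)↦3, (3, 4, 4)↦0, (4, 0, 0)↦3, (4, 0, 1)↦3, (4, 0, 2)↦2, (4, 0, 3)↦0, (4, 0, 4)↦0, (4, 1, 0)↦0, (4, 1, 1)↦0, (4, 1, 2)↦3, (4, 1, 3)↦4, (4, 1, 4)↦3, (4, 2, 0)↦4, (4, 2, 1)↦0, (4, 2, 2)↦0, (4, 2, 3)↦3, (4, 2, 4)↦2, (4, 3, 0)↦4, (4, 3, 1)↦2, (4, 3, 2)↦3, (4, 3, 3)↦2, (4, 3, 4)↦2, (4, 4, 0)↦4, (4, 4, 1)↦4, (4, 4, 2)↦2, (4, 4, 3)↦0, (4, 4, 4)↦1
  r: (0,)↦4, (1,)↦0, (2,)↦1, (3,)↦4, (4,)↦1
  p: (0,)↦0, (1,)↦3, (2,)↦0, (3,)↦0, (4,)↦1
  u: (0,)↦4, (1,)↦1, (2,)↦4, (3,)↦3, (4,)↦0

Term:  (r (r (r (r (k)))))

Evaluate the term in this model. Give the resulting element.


  k = 3
  (r (k)) = r(3,) = 4
  (r (r (k))) = r(4,) = 1
  (r (r (r (k)))) = r(1,) = 0
  (r (r (r (r (k))))) = r(0,) = 4

value = 4


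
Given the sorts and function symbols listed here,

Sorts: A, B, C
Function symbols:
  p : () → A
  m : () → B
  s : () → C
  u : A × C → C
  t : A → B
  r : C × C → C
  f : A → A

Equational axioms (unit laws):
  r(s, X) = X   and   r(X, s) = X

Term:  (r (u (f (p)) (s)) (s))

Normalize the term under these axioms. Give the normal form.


normal form = (u (f (p)) (s))

1. (r (u (f (p)) (s)) (s))  →  (u (f (p)) (s))


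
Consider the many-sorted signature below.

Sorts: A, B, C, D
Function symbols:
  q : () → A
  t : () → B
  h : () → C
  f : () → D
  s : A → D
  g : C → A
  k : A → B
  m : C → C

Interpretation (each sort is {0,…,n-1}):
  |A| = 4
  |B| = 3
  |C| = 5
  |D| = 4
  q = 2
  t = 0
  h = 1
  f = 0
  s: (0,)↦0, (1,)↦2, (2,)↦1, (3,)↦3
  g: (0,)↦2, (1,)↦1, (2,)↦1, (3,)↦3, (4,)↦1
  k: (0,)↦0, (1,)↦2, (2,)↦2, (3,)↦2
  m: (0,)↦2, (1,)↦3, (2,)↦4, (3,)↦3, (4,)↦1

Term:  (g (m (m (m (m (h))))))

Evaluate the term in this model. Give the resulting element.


value = 3

  h = 1
  (m (h)) = m(1,) = 3
  (m (m (h))) = m(3,) = 3
  (m (m (m (h)))) = m(3,) = 3
  (m (m (m (m (h))))) = m(3,) = 3
  (g (m (m (m (m (h)))))) = g(3,) = 3


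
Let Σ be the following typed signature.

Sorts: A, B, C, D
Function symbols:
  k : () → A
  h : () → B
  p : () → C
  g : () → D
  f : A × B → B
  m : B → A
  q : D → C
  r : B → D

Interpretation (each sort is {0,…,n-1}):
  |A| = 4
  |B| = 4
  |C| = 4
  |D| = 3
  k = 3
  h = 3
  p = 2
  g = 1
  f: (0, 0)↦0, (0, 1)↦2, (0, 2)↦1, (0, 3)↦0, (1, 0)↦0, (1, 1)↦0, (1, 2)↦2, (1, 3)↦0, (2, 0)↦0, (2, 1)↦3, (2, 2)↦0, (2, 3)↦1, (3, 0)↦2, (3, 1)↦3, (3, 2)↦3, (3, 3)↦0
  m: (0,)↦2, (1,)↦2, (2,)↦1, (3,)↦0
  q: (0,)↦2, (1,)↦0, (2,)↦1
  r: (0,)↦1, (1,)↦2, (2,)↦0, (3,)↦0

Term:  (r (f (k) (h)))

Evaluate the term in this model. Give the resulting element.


  k = 3
  h = 3
  (f (k) (h)) = f(3, 3) = 0
  (r (f (k) (h))) = r(0,) = 1

value = 1


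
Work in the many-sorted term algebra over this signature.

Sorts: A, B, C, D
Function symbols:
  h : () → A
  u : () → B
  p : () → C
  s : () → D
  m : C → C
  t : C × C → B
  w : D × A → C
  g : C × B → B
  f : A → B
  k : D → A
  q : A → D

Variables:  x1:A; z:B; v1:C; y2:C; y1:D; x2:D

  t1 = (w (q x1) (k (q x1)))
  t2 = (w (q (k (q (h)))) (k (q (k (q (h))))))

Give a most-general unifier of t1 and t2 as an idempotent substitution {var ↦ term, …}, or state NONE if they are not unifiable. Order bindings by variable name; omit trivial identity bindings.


{x1 ↦ (k (q (h)))}


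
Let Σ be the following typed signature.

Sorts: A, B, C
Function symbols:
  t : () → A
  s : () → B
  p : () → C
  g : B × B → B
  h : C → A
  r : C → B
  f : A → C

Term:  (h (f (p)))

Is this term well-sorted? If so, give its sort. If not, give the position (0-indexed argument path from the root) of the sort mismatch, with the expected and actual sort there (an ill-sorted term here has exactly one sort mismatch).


    (p) : C
  (f (p)) : ✗ arg 0 at [0, 0] has sort C, expected A

ill-sorted at position [0, 0]: expected A, got C


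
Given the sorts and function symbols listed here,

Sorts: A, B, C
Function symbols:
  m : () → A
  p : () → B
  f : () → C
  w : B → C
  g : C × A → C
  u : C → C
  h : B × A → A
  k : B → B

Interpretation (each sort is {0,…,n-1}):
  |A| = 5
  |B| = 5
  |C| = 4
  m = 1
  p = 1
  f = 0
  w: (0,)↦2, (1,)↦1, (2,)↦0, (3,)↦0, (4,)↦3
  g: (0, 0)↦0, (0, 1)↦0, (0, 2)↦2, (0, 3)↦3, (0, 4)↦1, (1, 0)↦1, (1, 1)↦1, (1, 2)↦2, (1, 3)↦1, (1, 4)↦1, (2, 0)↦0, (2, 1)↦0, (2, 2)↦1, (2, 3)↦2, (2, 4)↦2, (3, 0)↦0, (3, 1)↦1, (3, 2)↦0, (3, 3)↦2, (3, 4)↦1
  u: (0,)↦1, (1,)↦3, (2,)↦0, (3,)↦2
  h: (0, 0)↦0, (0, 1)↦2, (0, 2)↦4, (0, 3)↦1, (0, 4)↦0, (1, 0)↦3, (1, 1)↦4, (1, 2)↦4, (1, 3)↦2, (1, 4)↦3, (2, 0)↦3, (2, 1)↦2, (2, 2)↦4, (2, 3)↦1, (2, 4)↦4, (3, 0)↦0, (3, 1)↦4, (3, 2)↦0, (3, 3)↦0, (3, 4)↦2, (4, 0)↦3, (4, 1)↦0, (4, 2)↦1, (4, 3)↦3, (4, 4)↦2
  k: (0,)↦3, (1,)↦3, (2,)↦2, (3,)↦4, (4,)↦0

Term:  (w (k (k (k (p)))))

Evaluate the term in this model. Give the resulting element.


value = 2

  p = 1
  (k (p)) = k(1,) = 3
  (k (k (p))) = k(3,) = 4
  (k (k (k (p)))) = k(4,) = 0
  (w (k (k (k (p))))) = w(0,) = 2


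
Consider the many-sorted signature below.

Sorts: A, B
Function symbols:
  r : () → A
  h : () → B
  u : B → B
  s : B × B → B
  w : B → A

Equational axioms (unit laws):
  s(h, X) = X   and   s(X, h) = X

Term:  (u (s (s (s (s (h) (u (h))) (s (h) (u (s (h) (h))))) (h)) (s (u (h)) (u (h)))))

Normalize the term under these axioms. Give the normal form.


normal form = (u (s (s (u (h)) (u (h))) (s (u (h)) (u (h)))))

1. (u (s (s (s (s (h) (u (h))) (s (h) (u (s (h) (h))))) (h)) (s (u (h)) (u (h)))))  →  (u (s (s (s (h) (u (h))) (s (h) (u (s (h) (h))))) (s (u (h)) (u (h)))))
2. (u (s (s (s (h) (u (h))) (s (h) (u (s (h) (h))))) (s (u (h)) (u (h)))))  →  (u (s (s (u (h)) (s (h) (u (s (h) (h))))) (s (u (h)) (u (h)))))
3. (u (s (s (u (h)) (s (h) (u (s (h) (h))))) (s (u (h)) (u (h)))))  →  (u (s (s (u (h)) (u (s (h) (h)))) (s (u (h)) (u (h)))))
4. (u (s (s (u (h)) (u (s (h) (h)))) (s (u (h)) (u (h)))))  →  (u (s (s (u (h)) (u (h))) (s (u (h)) (u (h)))))


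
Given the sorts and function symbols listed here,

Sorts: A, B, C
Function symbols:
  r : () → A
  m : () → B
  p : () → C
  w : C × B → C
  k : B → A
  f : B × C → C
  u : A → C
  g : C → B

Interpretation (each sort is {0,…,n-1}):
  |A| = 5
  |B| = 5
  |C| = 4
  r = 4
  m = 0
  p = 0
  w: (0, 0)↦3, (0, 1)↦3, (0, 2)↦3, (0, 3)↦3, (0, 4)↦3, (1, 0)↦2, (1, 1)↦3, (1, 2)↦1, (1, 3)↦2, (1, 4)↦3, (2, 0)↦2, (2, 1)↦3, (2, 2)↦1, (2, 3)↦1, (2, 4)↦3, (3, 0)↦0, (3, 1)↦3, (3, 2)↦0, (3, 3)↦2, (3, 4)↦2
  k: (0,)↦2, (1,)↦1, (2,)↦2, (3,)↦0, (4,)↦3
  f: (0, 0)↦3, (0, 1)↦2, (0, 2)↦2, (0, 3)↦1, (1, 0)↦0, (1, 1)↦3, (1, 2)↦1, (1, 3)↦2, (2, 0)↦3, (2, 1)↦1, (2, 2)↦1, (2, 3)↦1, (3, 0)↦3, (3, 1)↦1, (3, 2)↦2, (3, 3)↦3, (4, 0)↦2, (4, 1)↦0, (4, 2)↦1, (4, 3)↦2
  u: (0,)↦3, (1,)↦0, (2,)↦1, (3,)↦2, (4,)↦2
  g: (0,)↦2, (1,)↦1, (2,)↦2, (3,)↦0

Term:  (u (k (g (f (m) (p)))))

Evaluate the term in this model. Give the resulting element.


  m = 0
  p = 0
  (f (m) (p)) = f(0, 0) = 3
  (g (f (m) (p))) = g(3,) = 0
  (k (g (f (m) (p)))) = k(0,) = 2
  (u (k (g (f (m) (p))))) = u(2,) = 1

value = 1


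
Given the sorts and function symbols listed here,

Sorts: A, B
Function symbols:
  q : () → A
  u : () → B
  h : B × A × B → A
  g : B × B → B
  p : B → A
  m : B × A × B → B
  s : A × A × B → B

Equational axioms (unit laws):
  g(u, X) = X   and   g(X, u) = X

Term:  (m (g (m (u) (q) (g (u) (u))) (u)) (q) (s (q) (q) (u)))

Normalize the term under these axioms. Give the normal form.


1. (m (g (m (u) (q) (g (u) (u))) (u)) (q) (s (q) (q) (u)))  →  (m (m (u) (q) (g (u) (u))) (q) (s (q) (q) (u)))
2. (m (m (u) (q) (g (u) (u))) (q) (s (q) (q) (u)))  →  (m (m (u) (q) (u)) (q) (s (q) (q) (u)))

normal form = (m (m (u) (q) (u)) (q) (s (q) (q) (u)))


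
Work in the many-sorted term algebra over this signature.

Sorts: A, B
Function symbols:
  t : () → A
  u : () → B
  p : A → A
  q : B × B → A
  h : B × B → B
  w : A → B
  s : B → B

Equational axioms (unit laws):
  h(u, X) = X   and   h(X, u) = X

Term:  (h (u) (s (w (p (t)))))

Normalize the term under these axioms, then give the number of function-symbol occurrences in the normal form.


1. (h (u) (s (w (p (t)))))  →  (s (w (p (t))))
normal form: (s (w (p (t))))

size = 4


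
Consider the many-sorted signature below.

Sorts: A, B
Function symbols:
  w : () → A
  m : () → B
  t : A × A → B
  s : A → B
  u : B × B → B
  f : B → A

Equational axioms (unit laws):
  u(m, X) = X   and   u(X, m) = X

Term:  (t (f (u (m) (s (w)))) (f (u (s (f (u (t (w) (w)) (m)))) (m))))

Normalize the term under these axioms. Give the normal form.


1. (t (f (u (m) (s (w)))) (f (u (s (f (u (t (w) (w)) (m)))) (m))))  →  (t (f (s (w))) (f (u (s (f (u (t (w) (w)) (m)))) (m))))
2. (t (f (s (w))) (f (u (s (f (u (t (w) (w)) (m)))) (m))))  →  (t (f (s (w))) (f (s (f (u (t (w) (w)) (m))))))
3. (t (f (s (w))) (f (s (f (u (t (w) (w)) (m))))))  →  (t (f (s (w))) (f (s (f (t (w) (w))))))

normal form = (t (f (s (w))) (f (s (f (t (w) (w))))))


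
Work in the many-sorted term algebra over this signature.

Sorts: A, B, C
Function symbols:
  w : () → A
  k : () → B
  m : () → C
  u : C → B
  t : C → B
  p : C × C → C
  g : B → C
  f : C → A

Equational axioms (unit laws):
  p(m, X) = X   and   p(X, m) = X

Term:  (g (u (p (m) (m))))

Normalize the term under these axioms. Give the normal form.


1. (g (u (p (m) (m))))  →  (g (u (m)))

normal form = (g (u (m)))


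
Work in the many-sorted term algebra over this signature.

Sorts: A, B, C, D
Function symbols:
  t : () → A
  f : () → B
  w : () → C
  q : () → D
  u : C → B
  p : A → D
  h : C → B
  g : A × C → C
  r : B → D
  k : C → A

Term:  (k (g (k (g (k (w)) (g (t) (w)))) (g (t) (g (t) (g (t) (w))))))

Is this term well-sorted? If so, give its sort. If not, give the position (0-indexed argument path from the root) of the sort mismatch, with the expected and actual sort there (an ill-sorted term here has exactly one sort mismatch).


          (w) : C
        (k (w)) : A
          (t) : A
          (w) : C
        (g (t) (w)) : C
      (g (k (w)) (g (t) (w))) : C
    (k (g (k (w)) (g (t) (w)))) : A
      (t) : A
        (t) : A
          (t) : A
          (w) : C
        (g (t) (w)) : C
      (g (t) (g (t) (w))) : C
    (g (t) (g (t) (g (t) (w)))) : C
  (g (k (g (k (w)) (g (t) (w)))) (g (t) (g (t) (g (t) (w))))) : C
(k (g (k (g (k (w)) (g (t) (w)))) (g (t) (g (t) (g (t) (w)))))) : A

well-sorted; sort = A


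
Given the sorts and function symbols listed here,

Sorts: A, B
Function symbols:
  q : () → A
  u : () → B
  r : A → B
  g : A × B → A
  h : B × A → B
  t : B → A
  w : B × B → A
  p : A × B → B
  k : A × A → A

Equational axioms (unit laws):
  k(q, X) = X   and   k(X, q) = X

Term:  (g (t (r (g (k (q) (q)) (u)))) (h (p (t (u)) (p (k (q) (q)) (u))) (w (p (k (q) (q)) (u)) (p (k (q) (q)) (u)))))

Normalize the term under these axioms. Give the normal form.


normal form = (g (t (r (g (q) (u)))) (h (p (t (u)) (p (q) (u))) (w (p (q) (u)) (p (q) (u)))))

1. (g (t (r (g (k (q) (q)) (u)))) (h (p (t (u)) (p (k (q) (q)) (u))) (w (p (k (q) (q)) (u)) (p (k (q) (q)) (u)))))  →  (g (t (r (g (q) (u)))) (h (p (t (u)) (p (k (q) (q)) (u))) (w (p (k (q) (q)) (u)) (p (k (q) (q)) (u)))))
2. (g (t (r (g (q) (u)))) (h (p (t (u)) (p (k (q) (q)) (u))) (w (p (k (q) (q)) (u)) (p (k (q) (q)) (u)))))  →  (g (t (r (g (q) (u)))) (h (p (t (u)) (p (q) (u))) (w (p (k (q) (q)) (u)) (p (k (q) (q)) (u)))))
3. (g (t (r (g (q) (u)))) (h (p (t (u)) (p (q) (u))) (w (p (k (q) (q)) (u)) (p (k (q) (q)) (u)))))  →  (g (t (r (g (q) (u)))) (h (p (t (u)) (p (q) (u))) (w (p (q) (u)) (p (k (q) (q)) (u)))))
4. (g (t (r (g (q) (u)))) (h (p (t (u)) (p (q) (u))) (w (p (q) (u)) (p (k (q) (q)) (u)))))  →  (g (t (r (g (q) (u)))) (h (p (t (u)) (p (q) (u))) (w (p (q) (u)) (p (q) (u)))))


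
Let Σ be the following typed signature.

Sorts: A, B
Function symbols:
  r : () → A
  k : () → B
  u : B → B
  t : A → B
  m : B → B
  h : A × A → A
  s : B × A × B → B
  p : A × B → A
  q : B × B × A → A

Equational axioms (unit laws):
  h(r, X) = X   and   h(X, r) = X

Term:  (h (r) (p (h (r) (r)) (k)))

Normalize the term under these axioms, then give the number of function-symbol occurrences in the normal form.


1. (h (r) (p (h (r) (r)) (k)))  →  (p (h (r) (r)) (k))
2. (p (h (r) (r)) (k))  →  (p (r) (k))
normal form: (p (r) (k))

size = 3


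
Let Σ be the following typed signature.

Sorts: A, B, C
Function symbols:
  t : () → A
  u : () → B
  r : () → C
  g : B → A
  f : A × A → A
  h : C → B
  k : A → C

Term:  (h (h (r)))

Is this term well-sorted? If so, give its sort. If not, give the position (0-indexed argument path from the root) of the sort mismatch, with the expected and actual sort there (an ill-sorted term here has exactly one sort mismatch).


ill-sorted at position [0]: expected C, got B

    (r) : C
  (h (r)) : B
(h (h (r))) : ✗ arg 0 at [0] has sort B, expected C


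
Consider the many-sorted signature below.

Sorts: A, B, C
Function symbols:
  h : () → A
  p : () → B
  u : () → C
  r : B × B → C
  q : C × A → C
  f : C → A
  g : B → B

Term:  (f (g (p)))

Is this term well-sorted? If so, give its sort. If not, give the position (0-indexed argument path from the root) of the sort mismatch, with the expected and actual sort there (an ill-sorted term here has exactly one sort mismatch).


    (p) : B
  (g (p)) : B
(f (g (p))) : ✗ arg 0 at [0] has sort B, expected C

ill-sorted at position [0]: expected C, got B


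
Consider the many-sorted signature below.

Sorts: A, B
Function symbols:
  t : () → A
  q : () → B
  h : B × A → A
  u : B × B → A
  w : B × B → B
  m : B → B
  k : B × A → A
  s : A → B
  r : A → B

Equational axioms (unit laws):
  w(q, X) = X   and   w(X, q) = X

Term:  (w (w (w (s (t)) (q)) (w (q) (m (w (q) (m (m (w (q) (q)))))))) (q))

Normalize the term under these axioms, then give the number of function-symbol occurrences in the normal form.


size = 7

1. (w (w (w (s (t)) (q)) (w (q) (m (w (q) (m (m (w (q) (q)))))))) (q))  →  (w (w (s (t)) (q)) (w (q) (m (w (q) (m (m (w (q) (q))))))))
2. (w (w (s (t)) (q)) (w (q) (m (w (q) (m (m (w (q) (q))))))))  →  (w (s (t)) (w (q) (m (w (q) (m (m (w (q) (q))))))))
3. (w (s (t)) (w (q) (m (w (q) (m (m (w (q) (q))))))))  →  (w (s (t)) (m (w (q) (m (m (w (q) (q)))))))
4. (w (s (t)) (m (w (q) (m (m (w (q) (q)))))))  →  (w (s (t)) (m (m (m (w (q) (q))))))
5. (w (s (t)) (m (m (m (w (q) (q))))))  →  (w (s (t)) (m (m (m (q)))))
normal form: (w (s (t)) (m (m (m (q)))))


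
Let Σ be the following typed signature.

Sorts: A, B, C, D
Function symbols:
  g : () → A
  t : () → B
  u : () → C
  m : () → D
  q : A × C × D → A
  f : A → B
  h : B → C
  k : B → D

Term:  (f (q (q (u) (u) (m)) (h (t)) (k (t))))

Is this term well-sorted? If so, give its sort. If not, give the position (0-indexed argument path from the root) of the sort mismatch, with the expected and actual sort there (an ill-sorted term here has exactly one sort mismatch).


      (u) : C
      (u) : C
      (m) : D
    (q (u) (u) (m)) : ✗ arg 0 at [0, 0, 0] has sort C, expected A
      (t) : B
    (h (t)) : C
      (t) : B
    (k (t)) : D

ill-sorted at position [0, 0, 0]: expected A, got C


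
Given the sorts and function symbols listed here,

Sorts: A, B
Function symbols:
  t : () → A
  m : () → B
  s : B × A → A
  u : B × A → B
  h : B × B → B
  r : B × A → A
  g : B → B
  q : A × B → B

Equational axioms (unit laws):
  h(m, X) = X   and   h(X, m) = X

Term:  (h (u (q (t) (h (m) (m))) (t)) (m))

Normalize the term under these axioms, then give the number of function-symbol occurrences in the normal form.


1. (h (u (q (t) (h (m) (m))) (t)) (m))  →  (u (q (t) (h (m) (m))) (t))
2. (u (q (t) (h (m) (m))) (t))  →  (u (q (t) (m)) (t))
normal form: (u (q (t) (m)) (t))

size = 5


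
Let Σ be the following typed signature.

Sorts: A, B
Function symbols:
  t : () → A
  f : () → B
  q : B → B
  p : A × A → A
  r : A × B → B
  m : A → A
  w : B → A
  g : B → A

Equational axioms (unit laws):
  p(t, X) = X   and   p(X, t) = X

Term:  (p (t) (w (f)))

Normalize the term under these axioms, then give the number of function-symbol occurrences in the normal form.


1. (p (t) (w (f)))  →  (w (f))
normal form: (w (f))

size = 2


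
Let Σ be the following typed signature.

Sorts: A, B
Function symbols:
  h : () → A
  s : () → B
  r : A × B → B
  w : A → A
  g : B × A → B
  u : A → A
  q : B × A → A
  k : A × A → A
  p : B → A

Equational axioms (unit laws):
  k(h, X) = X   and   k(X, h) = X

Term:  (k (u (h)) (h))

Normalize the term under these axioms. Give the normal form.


normal form = (u (h))

1. (k (u (h)) (h))  →  (u (h))


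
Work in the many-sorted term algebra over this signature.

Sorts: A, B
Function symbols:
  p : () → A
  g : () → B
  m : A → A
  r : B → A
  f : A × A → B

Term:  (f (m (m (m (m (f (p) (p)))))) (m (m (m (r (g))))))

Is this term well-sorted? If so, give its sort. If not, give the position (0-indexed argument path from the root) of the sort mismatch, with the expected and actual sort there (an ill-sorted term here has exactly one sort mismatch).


            (p) : A
            (p) : A
          (f (p) (p)) : B
        (m (f (p) (p))) : ✗ arg 0 at [0, 0, 0, 0, 0] has sort B, expected A
          (g) : B
        (r (g)) : A
      (m (r (g))) : A
    (m (m (r (g)))) : A
  (m (m (m (r (g))))) : A

ill-sorted at position [0, 0, 0, 0, 0]: expected A, got B


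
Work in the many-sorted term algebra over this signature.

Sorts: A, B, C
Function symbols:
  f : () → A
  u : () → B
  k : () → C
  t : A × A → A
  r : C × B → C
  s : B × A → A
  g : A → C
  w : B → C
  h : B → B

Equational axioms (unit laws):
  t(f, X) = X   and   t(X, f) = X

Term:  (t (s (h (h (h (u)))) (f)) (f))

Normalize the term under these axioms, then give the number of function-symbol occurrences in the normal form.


1. (t (s (h (h (h (u)))) (f)) (f))  →  (s (h (h (h (u)))) (f))
normal form: (s (h (h (h (u)))) (f))

size = 6


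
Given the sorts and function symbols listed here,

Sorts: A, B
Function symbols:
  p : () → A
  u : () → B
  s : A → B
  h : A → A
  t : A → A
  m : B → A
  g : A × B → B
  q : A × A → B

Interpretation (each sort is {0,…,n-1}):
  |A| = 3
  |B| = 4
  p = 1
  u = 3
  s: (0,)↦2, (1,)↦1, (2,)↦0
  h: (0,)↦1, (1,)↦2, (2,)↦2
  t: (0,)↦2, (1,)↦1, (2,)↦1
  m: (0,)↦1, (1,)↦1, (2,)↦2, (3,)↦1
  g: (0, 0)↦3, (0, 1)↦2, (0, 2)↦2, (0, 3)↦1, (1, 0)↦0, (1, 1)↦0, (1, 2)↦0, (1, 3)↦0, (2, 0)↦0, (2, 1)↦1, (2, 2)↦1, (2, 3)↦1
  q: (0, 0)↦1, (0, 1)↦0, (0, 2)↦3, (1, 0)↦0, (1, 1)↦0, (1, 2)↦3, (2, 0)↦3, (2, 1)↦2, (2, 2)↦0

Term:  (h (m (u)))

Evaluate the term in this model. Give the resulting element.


  u = 3
  (m (u)) = m(3,) = 1
  (h (m (u))) = h(1,) = 2

value = 2


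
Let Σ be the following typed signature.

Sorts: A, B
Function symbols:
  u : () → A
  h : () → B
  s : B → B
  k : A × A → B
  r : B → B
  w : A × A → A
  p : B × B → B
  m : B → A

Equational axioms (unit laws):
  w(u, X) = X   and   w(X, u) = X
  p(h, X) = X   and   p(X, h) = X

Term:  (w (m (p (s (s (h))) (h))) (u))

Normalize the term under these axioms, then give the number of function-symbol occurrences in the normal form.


size = 4

1. (w (m (p (s (s (h))) (h))) (u))  →  (m (p (s (s (h))) (h)))
2. (m (p (s (s (h))) (h)))  →  (m (s (s (h))))
normal form: (m (s (s (h))))


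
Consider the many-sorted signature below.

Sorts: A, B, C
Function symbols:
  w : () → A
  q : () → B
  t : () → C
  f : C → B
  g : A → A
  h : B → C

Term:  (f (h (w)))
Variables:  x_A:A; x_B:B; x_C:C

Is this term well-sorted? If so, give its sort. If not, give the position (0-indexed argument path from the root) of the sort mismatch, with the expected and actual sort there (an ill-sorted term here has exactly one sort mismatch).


    (w) : A
  (h (w)) : ✗ arg 0 at [0, 0] has sort A, expected B

ill-sorted at position [0, 0]: expected B, got A


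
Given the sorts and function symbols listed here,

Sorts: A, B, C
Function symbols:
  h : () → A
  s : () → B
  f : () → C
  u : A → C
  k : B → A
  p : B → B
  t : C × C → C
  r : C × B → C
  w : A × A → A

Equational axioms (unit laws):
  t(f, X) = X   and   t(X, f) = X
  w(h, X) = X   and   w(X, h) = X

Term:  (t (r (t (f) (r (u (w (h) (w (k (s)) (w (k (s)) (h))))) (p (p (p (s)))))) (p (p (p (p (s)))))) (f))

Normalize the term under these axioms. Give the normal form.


normal form = (r (r (u (w (k (s)) (k (s)))) (p (p (p (s))))) (p (p (p (p (s))))))

1. (t (r (t (f) (r (u (w (h) (w (k (s)) (w (k (s)) (h))))) (p (p (p (s)))))) (p (p (p (p (s)))))) (f))  →  (r (t (f) (r (u (w (h) (w (k (s)) (w (k (s)) (h))))) (p (p (p (s)))))) (p (p (p (p (s))))))
2. (r (t (f) (r (u (w (h) (w (k (s)) (w (k (s)) (h))))) (p (p (p (s)))))) (p (p (p (p (s))))))  →  (r (r (u (w (h) (w (k (s)) (w (k (s)) (h))))) (p (p (p (s))))) (p (p (p (p (s))))))
3. (r (r (u (w (h) (w (k (s)) (w (k (s)) (h))))) (p (p (p (s))))) (p (p (p (p (s))))))  →  (r (r (u (w (k (s)) (w (k (s)) (h)))) (p (p (p (s))))) (p (p (p (p (s))))))
4. (r (r (u (w (k (s)) (w (k (s)) (h)))) (p (p (p (s))))) (p (p (p (p (s))))))  →  (r (r (u (w (k (s)) (k (s)))) (p (p (p (s))))) (p (p (p (p (s))))))


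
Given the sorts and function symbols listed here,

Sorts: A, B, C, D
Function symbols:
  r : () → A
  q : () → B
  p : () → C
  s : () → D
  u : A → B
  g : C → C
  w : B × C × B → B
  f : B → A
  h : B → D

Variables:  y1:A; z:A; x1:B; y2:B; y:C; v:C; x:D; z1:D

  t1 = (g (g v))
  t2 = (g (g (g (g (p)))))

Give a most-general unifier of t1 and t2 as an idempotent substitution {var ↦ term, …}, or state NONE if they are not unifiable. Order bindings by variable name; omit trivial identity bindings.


{v ↦ (g (g (p)))}


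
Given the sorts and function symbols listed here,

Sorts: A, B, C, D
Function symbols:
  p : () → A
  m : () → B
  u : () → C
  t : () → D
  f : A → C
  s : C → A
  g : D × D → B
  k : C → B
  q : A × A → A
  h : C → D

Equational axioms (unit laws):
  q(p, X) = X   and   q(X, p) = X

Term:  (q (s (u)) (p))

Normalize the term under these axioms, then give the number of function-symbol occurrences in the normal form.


1. (q (s (u)) (p))  →  (s (u))
normal form: (s (u))

size = 2


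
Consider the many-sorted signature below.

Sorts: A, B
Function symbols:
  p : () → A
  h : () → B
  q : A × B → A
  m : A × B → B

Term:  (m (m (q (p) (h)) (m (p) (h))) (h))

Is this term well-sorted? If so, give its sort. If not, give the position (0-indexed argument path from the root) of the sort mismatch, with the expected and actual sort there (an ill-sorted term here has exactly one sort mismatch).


ill-sorted at position [0]: expected A, got B

      (p) : A
      (h) : B
    (q (p) (h)) : A
      (p) : A
      (h) : B
    (m (p) (h)) : B
  (m (q (p) (h)) (m (p) (h))) : B
  (h) : B
(m (m (q (p) (h)) (m (p) (h))) (h)) : ✗ arg 0 at [0] has sort B, expected A


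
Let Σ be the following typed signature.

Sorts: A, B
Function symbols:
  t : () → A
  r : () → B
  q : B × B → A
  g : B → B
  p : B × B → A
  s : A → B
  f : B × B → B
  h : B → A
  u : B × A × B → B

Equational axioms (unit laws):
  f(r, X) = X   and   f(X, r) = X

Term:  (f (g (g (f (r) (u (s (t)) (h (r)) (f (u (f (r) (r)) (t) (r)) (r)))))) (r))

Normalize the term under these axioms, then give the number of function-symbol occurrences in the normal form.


1. (f (g (g (f (r) (u (s (t)) (h (r)) (f (u (f (r) (r)) (t) (r)) (r)))))) (r))  →  (g (g (f (r) (u (s (t)) (h (r)) (f (u (f (r) (r)) (t) (r)) (r))))))
2. (g (g (f (r) (u (s (t)) (h (r)) (f (u (f (r) (r)) (t) (r)) (r))))))  →  (g (g (u (s (t)) (h (r)) (f (u (f (r) (r)) (t) (r)) (r)))))
3. (g (g (u (s (t)) (h (r)) (f (u (f (r) (r)) (t) (r)) (r)))))  →  (g (g (u (s (t)) (h (r)) (u (f (r) (r)) (t) (r)))))
4. (g (g (u (s (t)) (h (r)) (u (f (r) (r)) (t) (r)))))  →  (g (g (u (s (t)) (h (r)) (u (r) (t) (r)))))
normal form: (g (g (u (s (t)) (h (r)) (u (r) (t) (r)))))

size = 11


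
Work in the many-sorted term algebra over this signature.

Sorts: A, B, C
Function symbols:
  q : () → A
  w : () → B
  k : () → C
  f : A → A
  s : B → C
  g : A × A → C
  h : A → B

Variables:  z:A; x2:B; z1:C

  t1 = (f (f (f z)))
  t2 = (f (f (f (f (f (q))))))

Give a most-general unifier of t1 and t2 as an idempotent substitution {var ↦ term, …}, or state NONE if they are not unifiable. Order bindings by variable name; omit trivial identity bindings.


{z ↦ (f (f (q)))}


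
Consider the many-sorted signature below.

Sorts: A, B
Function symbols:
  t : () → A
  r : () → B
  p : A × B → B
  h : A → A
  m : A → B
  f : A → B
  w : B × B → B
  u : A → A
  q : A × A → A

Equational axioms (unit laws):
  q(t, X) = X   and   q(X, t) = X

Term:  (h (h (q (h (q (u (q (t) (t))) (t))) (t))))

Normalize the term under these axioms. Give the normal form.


normal form = (h (h (h (u (t)))))

1. (h (h (q (h (q (u (q (t) (t))) (t))) (t))))  →  (h (h (h (q (u (q (t) (t))) (t)))))
2. (h (h (h (q (u (q (t) (t))) (t)))))  →  (h (h (h (u (q (t) (t))))))
3. (h (h (h (u (q (t) (t))))))  →  (h (h (h (u (t)))))


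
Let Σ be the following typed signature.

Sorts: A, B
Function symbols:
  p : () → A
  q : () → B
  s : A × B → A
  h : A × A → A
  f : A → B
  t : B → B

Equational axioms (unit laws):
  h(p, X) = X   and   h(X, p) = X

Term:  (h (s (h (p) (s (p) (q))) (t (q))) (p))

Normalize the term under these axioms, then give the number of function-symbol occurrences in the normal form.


size = 6

1. (h (s (h (p) (s (p) (q))) (t (q))) (p))  →  (s (h (p) (s (p) (q))) (t (q)))
2. (s (h (p) (s (p) (q))) (t (q)))  →  (s (s (p) (q)) (t (q)))
normal form: (s (s (p) (q)) (t (q)))


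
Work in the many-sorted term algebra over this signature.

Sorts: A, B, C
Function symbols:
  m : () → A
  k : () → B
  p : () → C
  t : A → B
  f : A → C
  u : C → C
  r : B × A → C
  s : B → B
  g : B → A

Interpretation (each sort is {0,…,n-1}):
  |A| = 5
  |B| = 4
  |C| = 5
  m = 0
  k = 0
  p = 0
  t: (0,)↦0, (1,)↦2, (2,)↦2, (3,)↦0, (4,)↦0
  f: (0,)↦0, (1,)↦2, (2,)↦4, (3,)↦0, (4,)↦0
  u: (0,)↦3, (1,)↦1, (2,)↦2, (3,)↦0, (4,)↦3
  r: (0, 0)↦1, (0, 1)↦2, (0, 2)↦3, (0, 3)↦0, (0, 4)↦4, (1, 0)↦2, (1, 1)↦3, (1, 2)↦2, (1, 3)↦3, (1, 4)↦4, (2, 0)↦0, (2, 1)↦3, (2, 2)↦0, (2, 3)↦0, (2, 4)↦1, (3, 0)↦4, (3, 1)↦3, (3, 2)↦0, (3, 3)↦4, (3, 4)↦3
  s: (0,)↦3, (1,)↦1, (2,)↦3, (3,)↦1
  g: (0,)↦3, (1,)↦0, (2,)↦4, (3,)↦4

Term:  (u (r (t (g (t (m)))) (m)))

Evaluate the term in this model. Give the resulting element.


value = 1

  m = 0
  (t (m)) = t(0,) = 0
  (g (t (m))) = g(0,) = 3
  (t (g (t (m)))) = t(3,) = 0
  m = 0
  (r (t (g (t (m)))) (m)) = r(0, 0) = 1
  (u (r (t (g (t (m)))) (m))) = u(1,) = 1


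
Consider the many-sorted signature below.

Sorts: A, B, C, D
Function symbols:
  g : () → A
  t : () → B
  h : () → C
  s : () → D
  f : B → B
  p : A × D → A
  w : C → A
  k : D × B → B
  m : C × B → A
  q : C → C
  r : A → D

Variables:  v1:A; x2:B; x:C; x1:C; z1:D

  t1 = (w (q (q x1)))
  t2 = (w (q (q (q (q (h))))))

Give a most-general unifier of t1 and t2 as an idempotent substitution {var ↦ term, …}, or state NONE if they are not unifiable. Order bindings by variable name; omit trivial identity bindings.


{x1 ↦ (q (q (h)))}


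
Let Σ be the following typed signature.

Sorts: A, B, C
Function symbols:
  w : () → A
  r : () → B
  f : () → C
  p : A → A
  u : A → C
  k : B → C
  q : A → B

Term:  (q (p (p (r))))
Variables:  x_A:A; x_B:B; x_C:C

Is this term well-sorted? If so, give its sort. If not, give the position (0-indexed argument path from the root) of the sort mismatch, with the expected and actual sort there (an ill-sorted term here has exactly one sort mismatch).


ill-sorted at position [0, 0, 0]: expected A, got B

      (r) : B
    (p (r)) : ✗ arg 0 at [0, 0, 0] has sort B, expected A


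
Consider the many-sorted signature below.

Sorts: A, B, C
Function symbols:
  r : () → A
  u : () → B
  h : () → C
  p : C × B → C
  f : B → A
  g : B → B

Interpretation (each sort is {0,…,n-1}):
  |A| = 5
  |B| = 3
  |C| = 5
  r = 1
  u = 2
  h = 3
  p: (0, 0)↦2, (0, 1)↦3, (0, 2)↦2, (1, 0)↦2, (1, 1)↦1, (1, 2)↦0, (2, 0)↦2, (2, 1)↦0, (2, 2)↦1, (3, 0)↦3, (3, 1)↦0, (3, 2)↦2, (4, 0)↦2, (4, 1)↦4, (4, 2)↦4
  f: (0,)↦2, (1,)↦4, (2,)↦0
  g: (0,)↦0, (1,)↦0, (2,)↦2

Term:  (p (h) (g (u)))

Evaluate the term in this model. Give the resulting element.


  h = 3
  u = 2
  (g (u)) = g(2,) = 2
  (p (h) (g (u))) = p(3, 2) = 2

value = 2


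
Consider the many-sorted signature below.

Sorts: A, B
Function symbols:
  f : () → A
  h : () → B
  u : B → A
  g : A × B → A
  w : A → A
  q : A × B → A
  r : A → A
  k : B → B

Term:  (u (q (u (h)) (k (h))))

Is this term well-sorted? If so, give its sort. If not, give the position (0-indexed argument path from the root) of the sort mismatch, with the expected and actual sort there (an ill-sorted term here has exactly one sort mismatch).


ill-sorted at position [0]: expected B, got A

      (h) : B
    (u (h)) : A
      (h) : B
    (k (h)) : B
  (q (u (h)) (k (h))) : A
(u (q (u (h)) (k (h)))) : ✗ arg 0 at [0] has sort A, expected B


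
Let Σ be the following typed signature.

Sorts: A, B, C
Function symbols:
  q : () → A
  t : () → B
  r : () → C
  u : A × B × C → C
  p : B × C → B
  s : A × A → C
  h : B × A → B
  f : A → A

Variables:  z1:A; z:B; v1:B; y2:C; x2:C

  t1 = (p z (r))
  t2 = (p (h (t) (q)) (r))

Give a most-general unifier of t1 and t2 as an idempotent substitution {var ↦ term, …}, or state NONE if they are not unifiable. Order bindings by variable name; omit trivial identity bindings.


{z ↦ (h (t) (q))}


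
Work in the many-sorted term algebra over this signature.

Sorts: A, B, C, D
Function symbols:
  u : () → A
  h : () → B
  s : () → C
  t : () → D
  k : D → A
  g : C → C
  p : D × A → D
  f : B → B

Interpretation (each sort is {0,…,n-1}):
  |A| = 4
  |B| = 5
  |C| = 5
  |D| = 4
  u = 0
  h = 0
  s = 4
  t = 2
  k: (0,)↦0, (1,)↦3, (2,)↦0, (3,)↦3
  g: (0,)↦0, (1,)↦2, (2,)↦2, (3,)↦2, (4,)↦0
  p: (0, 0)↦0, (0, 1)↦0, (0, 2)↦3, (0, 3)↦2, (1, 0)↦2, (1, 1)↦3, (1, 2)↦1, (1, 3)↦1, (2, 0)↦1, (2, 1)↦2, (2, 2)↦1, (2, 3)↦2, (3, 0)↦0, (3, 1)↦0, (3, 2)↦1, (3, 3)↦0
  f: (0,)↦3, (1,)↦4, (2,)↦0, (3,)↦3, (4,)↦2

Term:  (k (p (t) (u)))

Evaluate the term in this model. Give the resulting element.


  t = 2
  u = 0
  (p (t) (u)) = p(2, 0) = 1
  (k (p (t) (u))) = k(1,) = 3

value = 3


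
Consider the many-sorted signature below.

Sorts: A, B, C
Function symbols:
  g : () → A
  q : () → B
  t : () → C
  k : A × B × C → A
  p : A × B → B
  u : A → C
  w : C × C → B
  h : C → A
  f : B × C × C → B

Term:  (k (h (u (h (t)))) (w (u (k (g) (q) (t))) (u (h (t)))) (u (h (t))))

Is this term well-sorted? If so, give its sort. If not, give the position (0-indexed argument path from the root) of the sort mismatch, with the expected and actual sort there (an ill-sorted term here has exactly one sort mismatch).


        (t) : C
      (h (t)) : A
    (u (h (t))) : C
  (h (u (h (t)))) : A
        (g) : A
        (q) : B
        (t) : C
      (k (g) (q) (t)) : A
    (u (k (g) (q) (t))) : C
        (t) : C
      (h (t)) : A
    (u (h (t))) : C
  (w (u (k (g) (q) (t))) (u (h (t)))) : B
      (t) : C
    (h (t)) : A
  (u (h (t))) : C
(k (h (u (h (t)))) (w (u (k (g) (q) (t))) (u (h (t)))) (u (h (t)))) : A

well-sorted; sort = A


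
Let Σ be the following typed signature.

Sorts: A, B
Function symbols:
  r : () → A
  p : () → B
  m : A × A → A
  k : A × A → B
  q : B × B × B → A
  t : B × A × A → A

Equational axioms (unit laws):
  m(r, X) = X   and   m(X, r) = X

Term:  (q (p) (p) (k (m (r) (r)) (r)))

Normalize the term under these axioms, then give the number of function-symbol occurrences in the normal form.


1. (q (p) (p) (k (m (r) (r)) (r)))  →  (q (p) (p) (k (r) (r)))
normal form: (q (p) (p) (k (r) (r)))

size = 6


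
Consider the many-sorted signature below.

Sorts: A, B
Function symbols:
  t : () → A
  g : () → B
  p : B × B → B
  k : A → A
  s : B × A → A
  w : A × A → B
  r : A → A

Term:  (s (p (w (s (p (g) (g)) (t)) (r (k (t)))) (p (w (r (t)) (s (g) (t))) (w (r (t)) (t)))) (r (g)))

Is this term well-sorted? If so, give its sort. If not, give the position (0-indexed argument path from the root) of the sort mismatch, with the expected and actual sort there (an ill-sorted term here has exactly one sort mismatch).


          (g) : B
          (g) : B
        (p (g) (g)) : B
        (t) : A
      (s (p (g) (g)) (t)) : A
          (t) : A
        (k (t)) : A
      (r (k (t))) : A
    (w (s (p (g) (g)) (t)) (r (k (t)))) : B
          (t) : A
        (r (t)) : A
          (g) : B
          (t) : A
        (s (g) (t)) : A
      (w (r (t)) (s (g) (t))) : B
          (t) : A
        (r (t)) : A
        (t) : A
      (w (r (t)) (t)) : B
    (p (w (r (t)) (s (g) (t))) (w (r (t)) (t))) : B
  (p (w (s (p (g) (g)) (t)) (r (k (t)))) (p (w (r (t)) (s (g) (t))) (w (r (t)) (t)))) : B
    (g) : B
  (r (g)) : ✗ arg 0 at [1, 0] has sort B, expected A

ill-sorted at position [1, 0]: expected A, got B


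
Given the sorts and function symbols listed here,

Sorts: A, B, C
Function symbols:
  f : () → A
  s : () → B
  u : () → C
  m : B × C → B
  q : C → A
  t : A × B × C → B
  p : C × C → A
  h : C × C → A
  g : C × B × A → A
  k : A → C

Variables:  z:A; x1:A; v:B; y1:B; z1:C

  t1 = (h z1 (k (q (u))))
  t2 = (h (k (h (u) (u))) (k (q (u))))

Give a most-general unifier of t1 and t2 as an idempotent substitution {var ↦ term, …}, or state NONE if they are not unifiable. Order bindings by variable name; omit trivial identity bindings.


{z1 ↦ (k (h (u) (u)))}


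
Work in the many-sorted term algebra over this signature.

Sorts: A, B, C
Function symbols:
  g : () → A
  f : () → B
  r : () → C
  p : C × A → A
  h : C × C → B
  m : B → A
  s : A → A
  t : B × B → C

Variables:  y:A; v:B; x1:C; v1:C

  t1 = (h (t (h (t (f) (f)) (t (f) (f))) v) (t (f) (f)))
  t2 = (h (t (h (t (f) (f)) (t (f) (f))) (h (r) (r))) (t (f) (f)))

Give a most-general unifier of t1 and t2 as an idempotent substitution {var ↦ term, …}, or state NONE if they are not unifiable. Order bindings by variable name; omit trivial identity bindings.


{v ↦ (h (r) (r))}


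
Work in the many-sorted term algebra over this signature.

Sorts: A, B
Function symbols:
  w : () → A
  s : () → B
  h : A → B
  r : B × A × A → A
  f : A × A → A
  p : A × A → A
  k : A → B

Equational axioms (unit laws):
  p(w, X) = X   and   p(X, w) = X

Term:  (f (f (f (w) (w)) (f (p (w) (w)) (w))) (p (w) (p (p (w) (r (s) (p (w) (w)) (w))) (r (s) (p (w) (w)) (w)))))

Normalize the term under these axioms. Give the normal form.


1. (f (f (f (w) (w)) (f (p (w) (w)) (w))) (p (w) (p (p (w) (r (s) (p (w) (w)) (w))) (r (s) (p (w) (w)) (w)))))  →  (f (f (f (w) (w)) (f (w) (w))) (p (w) (p (p (w) (r (s) (p (w) (w)) (w))) (r (s) (p (w) (w)) (w)))))
2. (f (f (f (w) (w)) (f (w) (w))) (p (w) (p (p (w) (r (s) (p (w) (w)) (w))) (r (s) (p (w) (w)) (w)))))  →  (f (f (f (w) (w)) (f (w) (w))) (p (p (w) (r (s) (p (w) (w)) (w))) (r (s) (p (w) (w)) (w))))
3. (f (f (f (w) (w)) (f (w) (w))) (p (p (w) (r (s) (p (w) (w)) (w))) (r (s) (p (w) (w)) (w))))  →  (f (f (f (w) (w)) (f (w) (w))) (p (r (s) (p (w) (w)) (w)) (r (s) (p (w) (w)) (w))))
4. (f (f (f (w) (w)) (f (w) (w))) (p (r (s) (p (w) (w)) (w)) (r (s) (p (w) (w)) (w))))  →  (f (f (f (w) (w)) (f (w) (w))) (p (r (s) (w) (w)) (r (s) (p (w) (w)) (w))))
5. (f (f (f (w) (w)) (f (w) (w))) (p (r (s) (w) (w)) (r (s) (p (w) (w)) (w))))  →  (f (f (f (w) (w)) (f (w) (w))) (p (r (s) (w) (w)) (r (s) (w) (w))))

normal form = (f (f (f (w) (w)) (f (w) (w))) (p (r (s) (w) (w)) (r (s) (w) (w))))


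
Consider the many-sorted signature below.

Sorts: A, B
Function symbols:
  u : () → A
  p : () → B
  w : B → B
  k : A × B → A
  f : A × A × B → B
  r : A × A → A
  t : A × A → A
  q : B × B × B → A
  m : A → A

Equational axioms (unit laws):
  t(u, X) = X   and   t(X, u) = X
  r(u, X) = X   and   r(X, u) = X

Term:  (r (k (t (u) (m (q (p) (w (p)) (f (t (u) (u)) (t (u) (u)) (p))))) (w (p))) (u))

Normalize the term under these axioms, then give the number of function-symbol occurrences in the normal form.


1. (r (k (t (u) (m (q (p) (w (p)) (f (t (u) (u)) (t (u) (u)) (p))))) (w (p))) (u))  →  (k (t (u) (m (q (p) (w (p)) (f (t (u) (u)) (t (u) (u)) (p))))) (w (p)))
2. (k (t (u) (m (q (p) (w (p)) (f (t (u) (u)) (t (u) (u)) (p))))) (w (p)))  →  (k (m (q (p) (w (p)) (f (t (u) (u)) (t (u) (u)) (p)))) (w (p)))
3. (k (m (q (p) (w (p)) (f (t (u) (u)) (t (u) (u)) (p)))) (w (p)))  →  (k (m (q (p) (w (p)) (f (u) (t (u) (u)) (p)))) (w (p)))
4. (k (m (q (p) (w (p)) (f (u) (t (u) (u)) (p)))) (w (p)))  →  (k (m (q (p) (w (p)) (f (u) (u) (p)))) (w (p)))
normal form: (k (m (q (p) (w (p)) (f (u) (u) (p)))) (w (p)))

size = 12


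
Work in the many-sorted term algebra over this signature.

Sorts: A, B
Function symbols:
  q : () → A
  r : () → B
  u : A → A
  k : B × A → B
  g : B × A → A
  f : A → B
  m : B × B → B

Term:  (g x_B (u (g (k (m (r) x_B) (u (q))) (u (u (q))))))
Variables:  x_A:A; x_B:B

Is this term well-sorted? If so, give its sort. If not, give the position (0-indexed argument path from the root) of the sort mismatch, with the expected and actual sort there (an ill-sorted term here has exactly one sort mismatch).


  x_B : B
          (r) : B
          x_B : B
        (m (r) x_B) : B
          (q) : A
        (u (q)) : A
      (k (m (r) x_B) (u (q))) : B
          (q) : A
        (u (q)) : A
      (u (u (q))) : A
    (g (k (m (r) x_B) (u (q))) (u (u (q)))) : A
  (u (g (k (m (r) x_B) (u (q))) (u (u (q))))) : A
(g x_B (u (g (k (m (r) x_B) (u (q))) (u (u (q)))))) : A

well-sorted; sort = A
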